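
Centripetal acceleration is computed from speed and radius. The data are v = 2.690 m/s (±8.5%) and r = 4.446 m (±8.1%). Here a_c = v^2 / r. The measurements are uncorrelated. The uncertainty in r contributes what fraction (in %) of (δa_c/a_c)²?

18.5%

(δa_c/a_c)² = (2·δv/v)² + (-1·δr/r)²
  v term: (2×0.0850)² = 0.0289
  r term: (-1×0.0810)² = 0.00656
Total = 0.0355. Share from r = 0.00656/0.0355 = 0.185.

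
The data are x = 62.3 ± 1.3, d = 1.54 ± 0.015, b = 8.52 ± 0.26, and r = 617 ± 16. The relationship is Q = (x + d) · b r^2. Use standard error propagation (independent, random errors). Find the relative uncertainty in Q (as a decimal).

Let u = x + d = 63.8. δu = √(δx² + δd²) = √(1.69 + 0.000225) = 1.30, so δu/u = 0.0204.
Q is then a monomial in u, b, r:
δQ/Q = √((δu/u)² + (1·δb/b)² + (2·δr/r)²) = √(0.000415 + 0.000931 + 0.00269) = 0.0635

0.0635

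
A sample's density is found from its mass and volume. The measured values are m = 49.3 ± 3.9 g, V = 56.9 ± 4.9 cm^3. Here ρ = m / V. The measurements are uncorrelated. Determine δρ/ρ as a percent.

For a monomial ρ ∝ m, V^-1, fractional errors add in quadrature:
  (1·δm/m)² = (1×0.0791)² = 0.00626;  (-1·δV/V)² = (-1×0.0861)² = 0.00742
δρ/ρ = √(0.0137) = 0.117

11.7%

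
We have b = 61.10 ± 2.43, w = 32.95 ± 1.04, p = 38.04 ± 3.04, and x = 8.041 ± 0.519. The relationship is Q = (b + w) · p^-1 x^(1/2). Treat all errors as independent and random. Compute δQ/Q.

0.0907

Let u = b + w = 94.05. δu = √(δb² + δw²) = √(5.90 + 1.08) = 2.64, so δu/u = 0.0281.
Q is then a monomial in u, p, x:
δQ/Q = √((δu/u)² + (-1·δp/p)² + (½·δx/x)²) = √(0.000790 + 0.00639 + 0.00104) = 0.0907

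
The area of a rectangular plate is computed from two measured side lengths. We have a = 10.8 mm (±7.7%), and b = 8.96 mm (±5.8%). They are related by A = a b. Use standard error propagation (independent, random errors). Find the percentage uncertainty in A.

9.64%

Relative error in a monomial: (δA/A)² = Σ (nᵢ · δxᵢ/xᵢ)².
  (1·δa/a)² = (1×0.0770)² = 0.00593;  (1·δb/b)² = (1×0.0580)² = 0.00336
δA/A = √(0.00929) = 0.0964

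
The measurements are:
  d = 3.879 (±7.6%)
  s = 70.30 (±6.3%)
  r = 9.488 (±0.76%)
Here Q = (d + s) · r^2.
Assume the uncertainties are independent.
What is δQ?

412

Let u = d + s = 74.18. δu = √(δd² + δs²) = √(0.0869 + 19.6) = 4.44, so δu/u = 0.0598.
Q is then a monomial in u, r:
δQ/Q = √((δu/u)² + (2·δr/r)²) = √(0.00358 + 0.000231) = 0.0617
Q = 6678, so δQ = 0.0617 × 6678 = 412.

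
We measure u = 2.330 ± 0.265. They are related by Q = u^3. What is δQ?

Q ∝ u^3, so δQ/Q = |3| · δu/u = 3 × 0.114 = 0.341.
Q = 12.65, so δQ = 0.341 × 12.65 = 4.32.

4.32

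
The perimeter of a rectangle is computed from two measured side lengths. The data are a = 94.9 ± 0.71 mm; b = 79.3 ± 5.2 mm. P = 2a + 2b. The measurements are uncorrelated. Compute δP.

10.5 mm

Sums and differences: (δP)² = Σ (cᵢ δxᵢ)².
  (2·δa)² = 2.02;  (2·δb)² = 108
δP = √(110) = 10.5 mm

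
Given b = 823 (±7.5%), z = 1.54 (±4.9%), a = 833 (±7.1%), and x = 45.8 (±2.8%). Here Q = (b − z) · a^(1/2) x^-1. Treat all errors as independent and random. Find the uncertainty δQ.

Let u = b − z = 821. δu = √(δb² + δz²) = √(3810 + 0.00569) = 61.7, so δu/u = 0.0751.
Q is then a monomial in u, a, x:
δQ/Q = √((δu/u)² + (½·δa/a)² + (-1·δx/x)²) = √(0.00565 + 0.00126 + 0.000784) = 0.0877
Q = 518, so δQ = 0.0877 × 518 = 45.4.

45.4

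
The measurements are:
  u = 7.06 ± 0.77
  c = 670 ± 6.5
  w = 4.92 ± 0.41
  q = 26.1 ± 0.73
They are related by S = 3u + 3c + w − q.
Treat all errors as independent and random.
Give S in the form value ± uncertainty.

2010 ± 19.7

Sums and differences: (δS)² = Σ (cᵢ δxᵢ)².
  (3·δu)² = 5.34;  (3·δc)² = 380;  (δw)² = 0.168;  (δq)² = 0.533
δS = √(386) = 19.7
S = 2010.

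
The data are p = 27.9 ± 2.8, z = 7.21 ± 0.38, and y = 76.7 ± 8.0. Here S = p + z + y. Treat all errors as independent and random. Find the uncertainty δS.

Each term contributes (cᵢ δxᵢ)² to (δS)²:
  (δp)² = 7.84;  (δz)² = 0.144;  (δy)² = 64.0
δS = √(72.0) = 8.48

8.48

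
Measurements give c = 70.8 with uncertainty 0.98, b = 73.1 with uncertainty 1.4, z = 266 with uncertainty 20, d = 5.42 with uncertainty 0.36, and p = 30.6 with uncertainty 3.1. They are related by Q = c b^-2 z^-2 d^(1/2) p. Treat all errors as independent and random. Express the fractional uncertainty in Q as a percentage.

18.9%

Relative error in a monomial: (δQ/Q)² = Σ (nᵢ · δxᵢ/xᵢ)².
  (1·δc/c)² = (1×0.0138)² = 0.000192;  (-2·δb/b)² = (-2×0.0192)² = 0.00147;  (-2·δz/z)² = (-2×0.0752)² = 0.0226;  (½·δd/d)² = (0.5×0.0664)² = 0.00110;  (1·δp/p)² = (1×0.101)² = 0.0103
δQ/Q = √(0.0356) = 0.189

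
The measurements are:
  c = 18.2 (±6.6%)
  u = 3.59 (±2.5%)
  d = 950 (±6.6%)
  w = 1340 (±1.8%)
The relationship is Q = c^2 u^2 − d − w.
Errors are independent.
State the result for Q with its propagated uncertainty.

1980 ± 606

Let p = c^2·u^2 = 4270. δp/p = √((2·δc/c)² + (2·δu/u)²) = √(0.0174 + 0.00250) = 0.141, so δp = 603.
Q = p − d − w: δQ = √(δp² + δd² + δw²) = √(3.63e+05 + 3930 + 582) = 606
Q = 1980.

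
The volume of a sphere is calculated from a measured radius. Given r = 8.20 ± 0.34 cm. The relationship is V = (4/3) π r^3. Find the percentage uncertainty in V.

V ∝ r^3, so δV/V = |3| · δr/r = 3 × 0.0415 = 0.124.

12.4%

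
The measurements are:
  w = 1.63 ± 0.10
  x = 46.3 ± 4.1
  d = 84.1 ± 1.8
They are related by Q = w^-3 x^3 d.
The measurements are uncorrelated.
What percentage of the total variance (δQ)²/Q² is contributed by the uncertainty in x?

67.3%

(δQ/Q)² = (-3·δw/w)² + (3·δx/x)² + (1·δd/d)²
  w term: (-3×0.0613)² = 0.0339
  x term: (3×0.0886)² = 0.0706
  d term: (1×0.0214)² = 0.000458
Total = 0.105. Share from x = 0.0706/0.105 = 0.673.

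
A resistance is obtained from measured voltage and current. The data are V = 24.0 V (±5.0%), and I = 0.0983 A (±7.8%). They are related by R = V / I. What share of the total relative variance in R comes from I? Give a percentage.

(δR/R)² = (1·δV/V)² + (-1·δI/I)²
  V term: (1×0.0500)² = 0.00250
  I term: (-1×0.0780)² = 0.00608
Total = 0.00858. Share from I = 0.00608/0.00858 = 0.709.

70.9%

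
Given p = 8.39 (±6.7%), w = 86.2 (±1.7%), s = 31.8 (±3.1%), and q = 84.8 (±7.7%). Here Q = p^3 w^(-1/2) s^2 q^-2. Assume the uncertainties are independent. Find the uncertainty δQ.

Since Q is a product/quotient, work with relative uncertainties:
  (3·δp/p)² = (3×0.0670)² = 0.0404;  (−½·δw/w)² = (-0.5×0.0170)² = 7.23e-05;  (2·δs/s)² = (2×0.0310)² = 0.00384;  (-2·δq/q)² = (-2×0.0770)² = 0.0237
δQ/Q = √(0.0680) = 0.261
Q = 8.95, so δQ = 0.261 × 8.95 = 2.33.

2.33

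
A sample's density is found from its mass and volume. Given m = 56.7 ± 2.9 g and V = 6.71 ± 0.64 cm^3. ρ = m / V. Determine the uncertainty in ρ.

Relative error in a monomial: (δρ/ρ)² = Σ (nᵢ · δxᵢ/xᵢ)².
  (1·δm/m)² = (1×0.0511)² = 0.00262;  (-1·δV/V)² = (-1×0.0954)² = 0.00910
δρ/ρ = √(0.0117) = 0.108
ρ = 8.45 g/cm^3, so δρ = 0.108 × 8.45 = 0.915 g/cm^3.

0.915 g/cm^3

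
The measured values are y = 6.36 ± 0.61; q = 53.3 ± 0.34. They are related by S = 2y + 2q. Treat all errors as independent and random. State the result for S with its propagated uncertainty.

119 ± 1.40

Absolute uncertainties add in quadrature for a linear combination:
  (2·δy)² = 1.49;  (2·δq)² = 0.462
δS = √(1.95) = 1.40
S = 119.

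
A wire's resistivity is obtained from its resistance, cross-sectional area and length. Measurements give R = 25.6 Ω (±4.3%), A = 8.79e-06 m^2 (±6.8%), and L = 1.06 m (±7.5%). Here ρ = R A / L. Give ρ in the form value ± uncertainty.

Each factor contributes (exponent × relative error)² to (δρ/ρ)²:
  (1·δR/R)² = (1×0.0430)² = 0.00185;  (1·δA/A)² = (1×0.0680)² = 0.00462;  (-1·δL/L)² = (-1×0.0750)² = 0.00562
δρ/ρ = √(0.0121) = 0.110
ρ = 0.000212 Ω·m, so δρ = 0.110 × 0.000212 = 2.33e-05 Ω·m.

(2.12 ± 0.233) × 10^-4 Ω·m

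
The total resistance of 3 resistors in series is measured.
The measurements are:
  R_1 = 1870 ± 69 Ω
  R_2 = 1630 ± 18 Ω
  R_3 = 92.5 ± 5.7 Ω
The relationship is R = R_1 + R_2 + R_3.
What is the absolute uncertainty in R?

R is a linear combination, so absolute uncertainties add in quadrature:
  (δR_1)² = 4760;  (δR_2)² = 324;  (δR_3)² = 32.5
δR = √(5120) = 71.5 Ω

71.5 Ω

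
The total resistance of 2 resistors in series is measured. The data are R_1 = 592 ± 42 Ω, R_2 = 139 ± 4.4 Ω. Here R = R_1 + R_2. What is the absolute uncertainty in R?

Sums and differences: (δR)² = Σ (cᵢ δxᵢ)².
  (δR_1)² = 1760;  (δR_2)² = 19.4
δR = √(1780) = 42.2 Ω

42.2 Ω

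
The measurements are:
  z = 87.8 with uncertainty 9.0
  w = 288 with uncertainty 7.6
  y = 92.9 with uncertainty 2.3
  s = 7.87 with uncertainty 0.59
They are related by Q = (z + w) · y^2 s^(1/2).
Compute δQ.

6.33e+05

Let u = z + w = 376. δu = √(δz² + δw²) = √(81.0 + 57.8) = 11.8, so δu/u = 0.0313.
Q is then a monomial in u, y, s:
δQ/Q = √((δu/u)² + (2·δy/y)² + (½·δs/s)²) = √(0.000983 + 0.00245 + 0.00141) = 0.0696
Q = 9.1e+06, so δQ = 0.0696 × 9.1e+06 = 6.33e+05.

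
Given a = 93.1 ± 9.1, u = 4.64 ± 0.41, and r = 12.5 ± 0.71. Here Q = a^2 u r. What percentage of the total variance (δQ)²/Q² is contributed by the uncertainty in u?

15.9%

(δQ/Q)² = (2·δa/a)² + (1·δu/u)² + (1·δr/r)²
  a term: (2×0.0977)² = 0.0382
  u term: (1×0.0884)² = 0.00781
  r term: (1×0.0568)² = 0.00323
Total = 0.0492. Share from u = 0.00781/0.0492 = 0.159.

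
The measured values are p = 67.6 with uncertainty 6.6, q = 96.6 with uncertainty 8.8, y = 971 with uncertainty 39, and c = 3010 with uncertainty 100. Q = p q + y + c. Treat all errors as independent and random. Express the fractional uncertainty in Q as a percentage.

Let w = p·q = 6530. δw/w = √((1·δp/p)² + (1·δq/q)²) = √(0.00953 + 0.00830) = 0.134, so δw = 872.
Q = w + y + c: δQ = √(δw² + δy² + δc²) = √(7.6e+05 + 1520 + 10000) = 879
Q = 10500, so δQ/Q = 879/10500 = 0.0836.

8.36%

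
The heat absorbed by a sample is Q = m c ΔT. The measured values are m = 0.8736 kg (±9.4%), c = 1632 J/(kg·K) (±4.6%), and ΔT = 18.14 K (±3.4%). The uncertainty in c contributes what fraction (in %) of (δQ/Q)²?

(δQ/Q)² = (1·δm/m)² + (1·δc/c)² + (1·δΔT/ΔT)²
  m term: (1×0.0940)² = 0.00884
  c term: (1×0.0460)² = 0.00212
  ΔT term: (1×0.0340)² = 0.00116
Total = 0.0121. Share from c = 0.00212/0.0121 = 0.175.

17.5%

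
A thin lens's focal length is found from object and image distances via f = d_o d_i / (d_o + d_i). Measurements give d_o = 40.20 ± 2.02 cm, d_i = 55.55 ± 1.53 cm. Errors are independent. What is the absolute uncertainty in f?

0.731 cm

∂f/∂d_o = (d_i/(d_o+d_i))² = 0.337;  ∂f/∂d_i = (d_o/(d_o+d_i))² = 0.176
δf = √((∂f/∂d_o · δd_o)² + (∂f/∂d_i · δd_i)²) = √(0.462 + 0.0727) = 0.731 cm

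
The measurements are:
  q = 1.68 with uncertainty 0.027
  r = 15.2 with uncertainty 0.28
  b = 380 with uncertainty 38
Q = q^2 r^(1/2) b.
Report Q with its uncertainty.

4180 ± 441

Q is a product of powers, so relative uncertainties combine in quadrature:
  (2·δq/q)² = (2×0.0161)² = 0.00103;  (½·δr/r)² = (0.5×0.0184)² = 8.48e-05;  (1·δb/b)² = (1×0.100)² = 0.0100
δQ/Q = √(0.0111) = 0.105
Q = 4180, so δQ = 0.105 × 4180 = 441.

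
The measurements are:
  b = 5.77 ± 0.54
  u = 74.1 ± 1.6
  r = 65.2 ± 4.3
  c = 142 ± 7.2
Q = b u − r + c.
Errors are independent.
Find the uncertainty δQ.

Let p = b·u = 428. δp/p = √((1·δb/b)² + (1·δu/u)²) = √(0.00876 + 0.000466) = 0.0960, so δp = 41.1.
Q = p − r + c: δQ = √(δp² + δr² + δc²) = √(1690 + 18.5 + 51.8) = 41.9

41.9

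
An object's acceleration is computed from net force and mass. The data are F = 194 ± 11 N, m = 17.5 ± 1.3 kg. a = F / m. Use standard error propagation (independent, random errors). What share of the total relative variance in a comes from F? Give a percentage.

36.8%

(δa/a)² = (1·δF/F)² + (-1·δm/m)²
  F term: (1×0.0567)² = 0.00322
  m term: (-1×0.0743)² = 0.00552
Total = 0.00873. Share from F = 0.00322/0.00873 = 0.368.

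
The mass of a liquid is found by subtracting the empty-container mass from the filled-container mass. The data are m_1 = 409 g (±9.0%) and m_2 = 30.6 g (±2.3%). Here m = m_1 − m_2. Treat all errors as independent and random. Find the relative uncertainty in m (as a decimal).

For a sum/difference, combine absolute errors in quadrature:
  (δm_1)² = 1350;  (δm_2)² = 0.495
δm = √(1360) = 36.8 g
m = 378 g, so δm/m = 36.8/378 = 0.0973.

0.0973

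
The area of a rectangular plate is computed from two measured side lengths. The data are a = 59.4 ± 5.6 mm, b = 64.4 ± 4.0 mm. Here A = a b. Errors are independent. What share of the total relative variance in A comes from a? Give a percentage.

(δA/A)² = (1·δa/a)² + (1·δb/b)²
  a term: (1×0.0943)² = 0.00889
  b term: (1×0.0621)² = 0.00386
Total = 0.0127. Share from a = 0.00889/0.0127 = 0.697.

69.7%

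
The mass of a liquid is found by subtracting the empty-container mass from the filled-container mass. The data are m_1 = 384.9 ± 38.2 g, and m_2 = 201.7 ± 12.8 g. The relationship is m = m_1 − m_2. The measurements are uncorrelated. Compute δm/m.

0.220

Each term contributes (cᵢ δxᵢ)² to (δm)²:
  (δm_1)² = 1460;  (δm_2)² = 164
δm = √(1620) = 40.3 g
m = 183.2 g, so δm/m = 40.3/183.2 = 0.220.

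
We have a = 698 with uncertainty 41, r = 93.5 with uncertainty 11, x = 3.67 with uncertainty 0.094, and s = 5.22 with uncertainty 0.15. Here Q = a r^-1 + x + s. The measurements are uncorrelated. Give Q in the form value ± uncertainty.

Let p = a·r^-1 = 7.47. δp/p = √((1·δa/a)² + (-1·δr/r)²) = √(0.00345 + 0.0138) = 0.131, so δp = 0.982.
Q = p + x + s: δQ = √(δp² + δx² + δs²) = √(0.964 + 0.00884 + 0.0225) = 0.997
Q = 16.4.

16.4 ± 0.997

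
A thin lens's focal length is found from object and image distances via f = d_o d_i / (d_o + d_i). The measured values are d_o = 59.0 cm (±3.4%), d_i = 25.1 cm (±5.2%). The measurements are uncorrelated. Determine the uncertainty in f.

∂f/∂d_o = (d_i/(d_o+d_i))² = 0.0891;  ∂f/∂d_i = (d_o/(d_o+d_i))² = 0.492
δf = √((∂f/∂d_o · δd_o)² + (∂f/∂d_i · δd_i)²) = √(0.0319 + 0.413) = 0.667 cm

0.667 cm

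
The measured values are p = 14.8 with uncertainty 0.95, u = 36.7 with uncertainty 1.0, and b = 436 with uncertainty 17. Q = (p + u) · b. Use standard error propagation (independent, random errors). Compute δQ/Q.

Let w = p + u = 51.5. δw = √(δp² + δu²) = √(0.902 + 1.00) = 1.38, so δw/w = 0.0268.
Q is then a monomial in w, b:
δQ/Q = √((δw/w)² + (1·δb/b)²) = √(0.000717 + 0.00152) = 0.0473

0.0473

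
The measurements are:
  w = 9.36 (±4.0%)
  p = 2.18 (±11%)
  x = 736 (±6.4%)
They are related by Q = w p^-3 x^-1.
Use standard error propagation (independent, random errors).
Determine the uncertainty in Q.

Since Q is a product/quotient, work with relative uncertainties:
  (1·δw/w)² = (1×0.0400)² = 0.00160;  (-3·δp/p)² = (-3×0.110)² = 0.109;  (-1·δx/x)² = (-1×0.0640)² = 0.00410
δQ/Q = √(0.115) = 0.339
Q = 0.00123, so δQ = 0.339 × 0.00123 = 0.000416.

0.000416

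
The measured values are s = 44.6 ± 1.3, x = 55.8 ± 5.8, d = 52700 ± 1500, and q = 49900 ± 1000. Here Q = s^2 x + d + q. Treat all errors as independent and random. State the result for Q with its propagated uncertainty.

(2.14 ± 0.134) × 10^5

Let p = s^2·x = 1.11e+05. δp/p = √((2·δs/s)² + (1·δx/x)²) = √(0.00340 + 0.0108) = 0.119, so δp = 13200.
Q = p + d + q: δQ = √(δp² + δd² + δq²) = √(1.75e+08 + 2.25e+06 + 1e+06) = 13400
Q = 2.14e+05.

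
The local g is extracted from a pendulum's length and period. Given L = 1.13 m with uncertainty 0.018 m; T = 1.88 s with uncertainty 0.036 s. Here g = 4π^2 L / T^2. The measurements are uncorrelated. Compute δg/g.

0.0415

Relative error in a monomial: (δg/g)² = Σ (nᵢ · δxᵢ/xᵢ)².
  (1·δL/L)² = (1×0.0159)² = 0.000254;  (-2·δT/T)² = (-2×0.0191)² = 0.00147
δg/g = √(0.00172) = 0.0415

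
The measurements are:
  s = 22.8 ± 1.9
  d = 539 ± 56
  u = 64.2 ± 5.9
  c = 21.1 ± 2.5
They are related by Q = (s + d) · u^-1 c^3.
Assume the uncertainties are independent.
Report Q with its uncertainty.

Let w = s + d = 562. δw = √(δs² + δd²) = √(3.61 + 3140) = 56.0, so δw/w = 0.0997.
Q is then a monomial in w, u, c:
δQ/Q = √((δw/w)² + (-1·δu/u)² + (3·δc/c)²) = √(0.00995 + 0.00845 + 0.126) = 0.380
Q = 82200, so δQ = 0.380 × 82200 = 31300.

82200 ± 31300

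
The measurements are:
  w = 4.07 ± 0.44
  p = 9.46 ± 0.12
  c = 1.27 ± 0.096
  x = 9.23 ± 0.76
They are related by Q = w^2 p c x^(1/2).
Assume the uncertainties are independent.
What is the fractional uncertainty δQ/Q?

0.233

Each factor contributes (exponent × relative error)² to (δQ/Q)²:
  (2·δw/w)² = (2×0.108)² = 0.0467;  (1·δp/p)² = (1×0.0127)² = 0.000161;  (1·δc/c)² = (1×0.0756)² = 0.00571;  (½·δx/x)² = (0.5×0.0823)² = 0.00169
δQ/Q = √(0.0543) = 0.233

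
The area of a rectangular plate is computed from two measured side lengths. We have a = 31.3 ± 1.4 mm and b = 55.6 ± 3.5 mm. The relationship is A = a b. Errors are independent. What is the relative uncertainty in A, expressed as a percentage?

7.72%

Products/powers → add relative errors in quadrature, weighted by exponent:
  (1·δa/a)² = (1×0.0447)² = 0.00200;  (1·δb/b)² = (1×0.0629)² = 0.00396
δA/A = √(0.00596) = 0.0772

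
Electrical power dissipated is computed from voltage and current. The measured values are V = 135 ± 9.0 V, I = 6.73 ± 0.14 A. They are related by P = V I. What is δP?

For a monomial P ∝ V, I, fractional errors add in quadrature:
  (1·δV/V)² = (1×0.0667)² = 0.00444;  (1·δI/I)² = (1×0.0208)² = 0.000433
δP/P = √(0.00488) = 0.0698
P = 909 W, so δP = 0.0698 × 909 = 63.5 W.

63.5 W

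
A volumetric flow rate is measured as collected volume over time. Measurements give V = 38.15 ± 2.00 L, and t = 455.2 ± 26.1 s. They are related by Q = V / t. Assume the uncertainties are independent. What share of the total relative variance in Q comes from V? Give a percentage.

45.5%

(δQ/Q)² = (1·δV/V)² + (-1·δt/t)²
  V term: (1×0.0524)² = 0.00275
  t term: (-1×0.0573)² = 0.00329
Total = 0.00604. Share from V = 0.00275/0.00604 = 0.455.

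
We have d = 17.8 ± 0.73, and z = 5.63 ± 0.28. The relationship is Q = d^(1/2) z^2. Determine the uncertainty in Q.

Q is a product of powers, so relative uncertainties combine in quadrature:
  (½·δd/d)² = (0.5×0.0410)² = 0.000420;  (2·δz/z)² = (2×0.0497)² = 0.00989
δQ/Q = √(0.0103) = 0.102
Q = 134, so δQ = 0.102 × 134 = 13.6.

13.6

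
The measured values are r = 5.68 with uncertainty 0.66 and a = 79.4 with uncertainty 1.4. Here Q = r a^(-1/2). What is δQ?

0.0743

Relative error in a monomial: (δQ/Q)² = Σ (nᵢ · δxᵢ/xᵢ)².
  (1·δr/r)² = (1×0.116)² = 0.0135;  (−½·δa/a)² = (-0.5×0.0176)² = 7.77e-05
δQ/Q = √(0.0136) = 0.117
Q = 0.637, so δQ = 0.117 × 0.637 = 0.0743.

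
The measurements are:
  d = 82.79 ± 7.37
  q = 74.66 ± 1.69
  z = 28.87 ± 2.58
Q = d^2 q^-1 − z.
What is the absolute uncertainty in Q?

16.7

Let p = d^2·q^-1 = 91.81. δp/p = √((2·δd/d)² + (-1·δq/q)²) = √(0.0317 + 0.000512) = 0.179, so δp = 16.5.
Q = p − z: δQ = √(δp² + δz²) = √(271 + 6.66) = 16.7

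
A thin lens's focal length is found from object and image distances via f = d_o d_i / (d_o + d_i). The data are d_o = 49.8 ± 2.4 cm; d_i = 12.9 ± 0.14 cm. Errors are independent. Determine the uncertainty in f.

∂f/∂d_o = (d_i/(d_o+d_i))² = 0.0423;  ∂f/∂d_i = (d_o/(d_o+d_i))² = 0.631
δf = √((∂f/∂d_o · δd_o)² + (∂f/∂d_i · δd_i)²) = √(0.0103 + 0.00780) = 0.135 cm

0.135 cm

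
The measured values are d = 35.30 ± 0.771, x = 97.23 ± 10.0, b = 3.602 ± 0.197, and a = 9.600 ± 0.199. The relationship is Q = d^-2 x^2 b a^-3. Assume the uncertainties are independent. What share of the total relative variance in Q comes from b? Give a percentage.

(δQ/Q)² = (-2·δd/d)² + (2·δx/x)² + (1·δb/b)² + (-3·δa/a)²
  d term: (-2×0.0218)² = 0.00191
  x term: (2×0.103)² = 0.0423
  b term: (1×0.0547)² = 0.00299
  a term: (-3×0.0207)² = 0.00387
Total = 0.0511. Share from b = 0.00299/0.0511 = 0.0586.

5.86%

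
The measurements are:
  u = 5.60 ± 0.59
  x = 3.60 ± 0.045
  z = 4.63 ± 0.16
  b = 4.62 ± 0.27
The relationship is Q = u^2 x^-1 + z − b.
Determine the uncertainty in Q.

Let p = u^2·x^-1 = 8.71. δp/p = √((2·δu/u)² + (-1·δx/x)²) = √(0.0444 + 0.000156) = 0.211, so δp = 1.84.
Q = p + z − b: δQ = √(δp² + δz² + δb²) = √(3.38 + 0.0256 + 0.0729) = 1.87

1.87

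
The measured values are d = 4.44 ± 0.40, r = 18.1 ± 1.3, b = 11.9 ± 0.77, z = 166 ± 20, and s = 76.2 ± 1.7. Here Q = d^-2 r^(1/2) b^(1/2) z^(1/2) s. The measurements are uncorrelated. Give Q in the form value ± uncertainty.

Each factor contributes (exponent × relative error)² to (δQ/Q)²:
  (-2·δd/d)² = (-2×0.0901)² = 0.0325;  (½·δr/r)² = (0.5×0.0718)² = 0.00129;  (½·δb/b)² = (0.5×0.0647)² = 0.00105;  (½·δz/z)² = (0.5×0.120)² = 0.00363;  (1·δs/s)² = (1×0.0223)² = 0.000498
δQ/Q = √(0.0389) = 0.197
Q = 731, so δQ = 0.197 × 731 = 144.

731 ± 144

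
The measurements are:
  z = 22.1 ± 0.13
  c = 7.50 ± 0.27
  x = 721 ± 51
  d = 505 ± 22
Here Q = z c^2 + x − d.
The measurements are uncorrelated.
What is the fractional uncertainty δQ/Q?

0.0724

Let p = z·c^2 = 1240. δp/p = √((1·δz/z)² + (2·δc/c)²) = √(3.46e-05 + 0.00518) = 0.0722, so δp = 89.8.
Q = p + x − d: δQ = √(δp² + δx² + δd²) = √(8060 + 2600 + 484) = 106
Q = 1460, so δQ/Q = 106/1460 = 0.0724.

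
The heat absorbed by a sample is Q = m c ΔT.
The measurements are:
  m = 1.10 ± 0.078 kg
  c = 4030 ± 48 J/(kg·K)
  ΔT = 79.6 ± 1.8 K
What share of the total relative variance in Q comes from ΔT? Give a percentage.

(δQ/Q)² = (1·δm/m)² + (1·δc/c)² + (1·δΔT/ΔT)²
  m term: (1×0.0709)² = 0.00503
  c term: (1×0.0119)² = 0.000142
  ΔT term: (1×0.0226)² = 0.000511
Total = 0.00568. Share from ΔT = 0.000511/0.00568 = 0.0900.

9.00%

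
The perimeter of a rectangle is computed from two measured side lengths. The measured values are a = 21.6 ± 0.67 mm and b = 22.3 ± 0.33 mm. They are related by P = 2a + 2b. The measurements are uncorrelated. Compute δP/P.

0.0170

Each term contributes (cᵢ δxᵢ)² to (δP)²:
  (2·δa)² = 1.80;  (2·δb)² = 0.436
δP = √(2.23) = 1.49 mm
P = 87.8 mm, so δP/P = 1.49/87.8 = 0.0170.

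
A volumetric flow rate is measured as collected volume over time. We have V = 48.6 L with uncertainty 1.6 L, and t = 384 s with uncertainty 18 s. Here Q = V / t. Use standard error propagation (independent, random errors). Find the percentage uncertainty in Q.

Relative error in a monomial: (δQ/Q)² = Σ (nᵢ · δxᵢ/xᵢ)².
  (1·δV/V)² = (1×0.0329)² = 0.00108;  (-1·δt/t)² = (-1×0.0469)² = 0.00220
δQ/Q = √(0.00328) = 0.0573

5.73%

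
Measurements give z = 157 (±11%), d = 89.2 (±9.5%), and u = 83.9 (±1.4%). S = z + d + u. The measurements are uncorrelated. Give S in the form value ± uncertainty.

For a sum/difference, combine absolute errors in quadrature:
  (δz)² = 298;  (δd)² = 71.8;  (δu)² = 1.38
δS = √(371) = 19.3
S = 330.

330 ± 19.3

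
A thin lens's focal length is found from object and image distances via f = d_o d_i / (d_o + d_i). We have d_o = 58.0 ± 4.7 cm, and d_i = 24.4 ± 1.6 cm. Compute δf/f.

0.0520

∂f/∂d_o = (d_i/(d_o+d_i))² = 0.0877;  ∂f/∂d_i = (d_o/(d_o+d_i))² = 0.495
δf = √((∂f/∂d_o · δd_o)² + (∂f/∂d_i · δd_i)²) = √(0.170 + 0.628) = 0.893 cm
f = 17.2 cm, so δf/f = 0.893/17.2 = 0.0520.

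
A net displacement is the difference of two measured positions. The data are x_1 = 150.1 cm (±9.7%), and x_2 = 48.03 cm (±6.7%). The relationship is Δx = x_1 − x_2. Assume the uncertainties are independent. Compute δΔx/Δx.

Each term contributes (cᵢ δxᵢ)² to (δΔx)²:
  (δx_1)² = 212;  (δx_2)² = 10.4
δΔx = √(222) = 14.9 cm
Δx = 102.1 cm, so δΔx/Δx = 14.9/102.1 = 0.146.

0.146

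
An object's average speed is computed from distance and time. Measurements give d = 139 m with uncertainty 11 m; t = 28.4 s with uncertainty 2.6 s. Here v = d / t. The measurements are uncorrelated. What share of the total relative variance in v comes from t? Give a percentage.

57.2%

(δv/v)² = (1·δd/d)² + (-1·δt/t)²
  d term: (1×0.0791)² = 0.00626
  t term: (-1×0.0915)² = 0.00838
Total = 0.0146. Share from t = 0.00838/0.0146 = 0.572.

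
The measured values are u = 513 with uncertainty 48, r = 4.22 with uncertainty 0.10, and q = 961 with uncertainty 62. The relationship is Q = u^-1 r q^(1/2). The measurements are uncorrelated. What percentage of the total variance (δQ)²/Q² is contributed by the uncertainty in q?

(δQ/Q)² = (-1·δu/u)² + (1·δr/r)² + (½·δq/q)²
  u term: (-1×0.0936)² = 0.00875
  r term: (1×0.0237)² = 0.000562
  q term: (0.5×0.0645)² = 0.00104
Total = 0.0104. Share from q = 0.00104/0.0104 = 0.100.

10.0%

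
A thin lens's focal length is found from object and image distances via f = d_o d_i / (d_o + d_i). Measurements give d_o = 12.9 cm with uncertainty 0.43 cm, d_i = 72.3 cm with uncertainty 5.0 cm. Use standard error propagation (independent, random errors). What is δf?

0.330 cm

∂f/∂d_o = (d_i/(d_o+d_i))² = 0.720;  ∂f/∂d_i = (d_o/(d_o+d_i))² = 0.0229
δf = √((∂f/∂d_o · δd_o)² + (∂f/∂d_i · δd_i)²) = √(0.0959 + 0.0131) = 0.330 cm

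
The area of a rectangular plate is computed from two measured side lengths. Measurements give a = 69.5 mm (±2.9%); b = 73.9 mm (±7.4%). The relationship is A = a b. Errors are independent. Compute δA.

Relative error in a monomial: (δA/A)² = Σ (nᵢ · δxᵢ/xᵢ)².
  (1·δa/a)² = (1×0.0290)² = 0.000841;  (1·δb/b)² = (1×0.0740)² = 0.00548
δA/A = √(0.00632) = 0.0795
A = 5140 mm^2, so δA = 0.0795 × 5140 = 408 mm^2.

408 mm^2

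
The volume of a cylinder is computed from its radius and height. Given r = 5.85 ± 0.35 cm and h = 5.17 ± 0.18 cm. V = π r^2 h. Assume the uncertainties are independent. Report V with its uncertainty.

Products/powers → add relative errors in quadrature, weighted by exponent:
  (2·δr/r)² = (2×0.0598)² = 0.0143;  (1·δh/h)² = (1×0.0348)² = 0.00121
δV/V = √(0.0155) = 0.125
V = 556 cm^3, so δV = 0.125 × 556 = 69.3 cm^3.

556 ± 69.3 cm^3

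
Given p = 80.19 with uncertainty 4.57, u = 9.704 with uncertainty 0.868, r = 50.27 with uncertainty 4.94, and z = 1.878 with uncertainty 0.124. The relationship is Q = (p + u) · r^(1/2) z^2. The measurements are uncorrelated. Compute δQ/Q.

0.150

Let w = p + u = 89.89. δw = √(δp² + δu²) = √(20.9 + 0.753) = 4.65, so δw/w = 0.0517.
Q is then a monomial in w, r, z:
δQ/Q = √((δw/w)² + (½·δr/r)² + (2·δz/z)²) = √(0.00268 + 0.00241 + 0.0174) = 0.150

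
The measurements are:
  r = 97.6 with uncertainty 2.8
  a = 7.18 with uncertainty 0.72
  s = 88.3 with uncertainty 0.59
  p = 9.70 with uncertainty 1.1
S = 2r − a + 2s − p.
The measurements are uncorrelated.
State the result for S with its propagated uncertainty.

355 ± 5.87

Absolute uncertainties add in quadrature for a linear combination:
  (2·δr)² = 31.4;  (δa)² = 0.518;  (2·δs)² = 1.39;  (δp)² = 1.21
δS = √(34.5) = 5.87
S = 355.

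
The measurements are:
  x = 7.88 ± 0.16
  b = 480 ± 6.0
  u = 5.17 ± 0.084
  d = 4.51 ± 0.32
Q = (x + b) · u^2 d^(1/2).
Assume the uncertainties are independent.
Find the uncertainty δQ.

Let w = x + b = 488. δw = √(δx² + δb²) = √(0.0256 + 36.0) = 6.00, so δw/w = 0.0123.
Q is then a monomial in w, u, d:
δQ/Q = √((δw/w)² + (2·δu/u)² + (½·δd/d)²) = √(0.000151 + 0.00106 + 0.00126) = 0.0497
Q = 27700, so δQ = 0.0497 × 27700 = 1380.

1380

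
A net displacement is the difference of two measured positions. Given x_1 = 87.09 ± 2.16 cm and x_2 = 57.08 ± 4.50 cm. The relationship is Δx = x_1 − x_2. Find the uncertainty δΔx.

For a sum/difference, combine absolute errors in quadrature:
  (δx_1)² = 4.67;  (δx_2)² = 20.2
δΔx = √(24.9) = 4.99 cm

4.99 cm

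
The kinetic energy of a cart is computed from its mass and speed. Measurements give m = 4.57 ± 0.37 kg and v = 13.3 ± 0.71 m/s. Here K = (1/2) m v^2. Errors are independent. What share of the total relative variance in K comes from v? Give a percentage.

(δK/K)² = (1·δm/m)² + (2·δv/v)²
  m term: (1×0.0810)² = 0.00655
  v term: (2×0.0534)² = 0.0114
Total = 0.0180. Share from v = 0.0114/0.0180 = 0.635.

63.5%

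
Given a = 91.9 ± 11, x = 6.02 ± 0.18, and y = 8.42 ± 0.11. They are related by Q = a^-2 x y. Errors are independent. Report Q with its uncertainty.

0.00600 ± 0.00145

Q is a product of powers, so relative uncertainties combine in quadrature:
  (-2·δa/a)² = (-2×0.120)² = 0.0573;  (1·δx/x)² = (1×0.0299)² = 0.000894;  (1·δy/y)² = (1×0.0131)² = 0.000171
δQ/Q = √(0.0584) = 0.242
Q = 0.00600, so δQ = 0.242 × 0.00600 = 0.00145.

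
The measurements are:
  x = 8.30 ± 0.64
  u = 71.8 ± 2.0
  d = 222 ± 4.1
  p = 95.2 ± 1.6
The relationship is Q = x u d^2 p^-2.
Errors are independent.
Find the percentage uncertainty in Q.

9.60%

Q is a product of powers, so relative uncertainties combine in quadrature:
  (1·δx/x)² = (1×0.0771)² = 0.00595;  (1·δu/u)² = (1×0.0279)² = 0.000776;  (2·δd/d)² = (2×0.0185)² = 0.00136;  (-2·δp/p)² = (-2×0.0168)² = 0.00113
δQ/Q = √(0.00922) = 0.0960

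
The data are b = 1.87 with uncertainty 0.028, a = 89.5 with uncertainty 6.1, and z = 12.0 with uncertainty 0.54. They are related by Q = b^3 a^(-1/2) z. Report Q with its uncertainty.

8.29 ± 0.598

For a monomial Q ∝ b^3, a^(-1/2), z, fractional errors add in quadrature:
  (3·δb/b)² = (3×0.0150)² = 0.00202;  (−½·δa/a)² = (-0.5×0.0682)² = 0.00116;  (1·δz/z)² = (1×0.0450)² = 0.00203
δQ/Q = √(0.00520) = 0.0721
Q = 8.29, so δQ = 0.0721 × 8.29 = 0.598.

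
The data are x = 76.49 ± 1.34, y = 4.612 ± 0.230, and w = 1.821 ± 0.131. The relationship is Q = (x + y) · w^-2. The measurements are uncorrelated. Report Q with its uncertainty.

24.46 ± 3.54

Let u = x + y = 81.10. δu = √(δx² + δy²) = √(1.80 + 0.0529) = 1.36, so δu/u = 0.0168.
Q is then a monomial in u, w:
δQ/Q = √((δu/u)² + (-2·δw/w)²) = √(0.000281 + 0.0207) = 0.145
Q = 24.46, so δQ = 0.145 × 24.46 = 3.54.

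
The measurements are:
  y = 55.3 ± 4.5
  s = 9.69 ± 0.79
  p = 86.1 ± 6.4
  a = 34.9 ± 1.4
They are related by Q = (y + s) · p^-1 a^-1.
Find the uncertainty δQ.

Let u = y + s = 65.0. δu = √(δy² + δs²) = √(20.2 + 0.624) = 4.57, so δu/u = 0.0703.
Q is then a monomial in u, p, a:
δQ/Q = √((δu/u)² + (-1·δp/p)² + (-1·δa/a)²) = √(0.00494 + 0.00553 + 0.00161) = 0.110
Q = 0.0216, so δQ = 0.110 × 0.0216 = 0.00238.

0.00238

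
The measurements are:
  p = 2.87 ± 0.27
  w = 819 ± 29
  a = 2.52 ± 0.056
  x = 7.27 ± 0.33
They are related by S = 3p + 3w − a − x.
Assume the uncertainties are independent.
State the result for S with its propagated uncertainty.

2460 ± 87.0

Sums and differences: (δS)² = Σ (cᵢ δxᵢ)².
  (3·δp)² = 0.656;  (3·δw)² = 7570;  (δa)² = 0.00314;  (δx)² = 0.109
δS = √(7570) = 87.0
S = 2460.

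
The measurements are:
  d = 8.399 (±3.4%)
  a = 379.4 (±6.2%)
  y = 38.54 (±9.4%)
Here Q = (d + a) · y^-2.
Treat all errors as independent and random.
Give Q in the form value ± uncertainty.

0.2611 ± 0.0516

Let u = d + a = 387.8. δu = √(δd² + δa²) = √(0.0815 + 553) = 23.5, so δu/u = 0.0607.
Q is then a monomial in u, y:
δQ/Q = √((δu/u)² + (-2·δy/y)²) = √(0.00368 + 0.0353) = 0.198
Q = 0.2611, so δQ = 0.198 × 0.2611 = 0.0516.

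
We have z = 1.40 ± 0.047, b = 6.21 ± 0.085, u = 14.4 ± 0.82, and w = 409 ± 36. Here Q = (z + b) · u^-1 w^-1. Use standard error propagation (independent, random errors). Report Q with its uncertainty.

0.00129 ± 0.000136

Let h = z + b = 7.61. δh = √(δz² + δb²) = √(0.00221 + 0.00723) = 0.0971, so δh/h = 0.0128.
Q is then a monomial in h, u, w:
δQ/Q = √((δh/h)² + (-1·δu/u)² + (-1·δw/w)²) = √(0.000163 + 0.00324 + 0.00775) = 0.106
Q = 0.00129, so δQ = 0.106 × 0.00129 = 0.000136.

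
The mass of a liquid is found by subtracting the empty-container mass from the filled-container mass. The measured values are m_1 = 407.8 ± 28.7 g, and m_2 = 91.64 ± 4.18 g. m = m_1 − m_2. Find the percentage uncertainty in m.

Each term contributes (cᵢ δxᵢ)² to (δm)²:
  (δm_1)² = 824;  (δm_2)² = 17.5
δm = √(841) = 29.0 g
m = 316.2 g, so δm/m = 29.0/316.2 = 0.0917.

9.17%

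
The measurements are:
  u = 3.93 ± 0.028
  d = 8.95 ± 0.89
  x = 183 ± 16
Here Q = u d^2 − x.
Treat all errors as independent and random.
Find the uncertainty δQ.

Let p = u·d^2 = 315. δp/p = √((1·δu/u)² + (2·δd/d)²) = √(5.08e-05 + 0.0396) = 0.199, so δp = 62.6.
Q = p − x: δQ = √(δp² + δx²) = √(3920 + 256) = 64.7

64.7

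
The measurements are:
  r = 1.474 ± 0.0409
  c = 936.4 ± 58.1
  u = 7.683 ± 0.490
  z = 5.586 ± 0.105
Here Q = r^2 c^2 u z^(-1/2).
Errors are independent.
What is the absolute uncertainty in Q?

Relative error in a monomial: (δQ/Q)² = Σ (nᵢ · δxᵢ/xᵢ)².
  (2·δr/r)² = (2×0.0277)² = 0.00308;  (2·δc/c)² = (2×0.0620)² = 0.0154;  (1·δu/u)² = (1×0.0638)² = 0.00407;  (−½·δz/z)² = (-0.5×0.0188)² = 8.83e-05
δQ/Q = √(0.0226) = 0.150
Q = 6.193e+06, so δQ = 0.150 × 6.193e+06 = 9.32e+05.

9.32e+05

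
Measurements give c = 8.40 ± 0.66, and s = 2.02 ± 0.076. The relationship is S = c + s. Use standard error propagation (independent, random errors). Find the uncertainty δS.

0.664

Absolute uncertainties add in quadrature for a linear combination:
  (δc)² = 0.436;  (δs)² = 0.00578
δS = √(0.441) = 0.664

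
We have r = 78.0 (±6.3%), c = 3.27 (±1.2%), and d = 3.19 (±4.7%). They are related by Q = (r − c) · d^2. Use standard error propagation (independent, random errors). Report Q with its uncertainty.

Let u = r − c = 74.7. δu = √(δr² + δc²) = √(24.1 + 0.00154) = 4.91, so δu/u = 0.0658.
Q is then a monomial in u, d:
δQ/Q = √((δu/u)² + (2·δd/d)²) = √(0.00432 + 0.00884) = 0.115
Q = 760, so δQ = 0.115 × 760 = 87.2.

760 ± 87.2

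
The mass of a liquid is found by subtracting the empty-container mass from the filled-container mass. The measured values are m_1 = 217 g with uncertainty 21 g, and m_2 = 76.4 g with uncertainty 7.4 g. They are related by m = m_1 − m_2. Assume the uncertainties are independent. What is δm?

For a sum/difference, combine absolute errors in quadrature:
  (δm_1)² = 441;  (δm_2)² = 54.8
δm = √(496) = 22.3 g

22.3 g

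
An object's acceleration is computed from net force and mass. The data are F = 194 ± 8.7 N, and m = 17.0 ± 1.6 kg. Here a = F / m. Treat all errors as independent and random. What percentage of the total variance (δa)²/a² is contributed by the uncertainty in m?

(δa/a)² = (1·δF/F)² + (-1·δm/m)²
  F term: (1×0.0448)² = 0.00201
  m term: (-1×0.0941)² = 0.00886
Total = 0.0109. Share from m = 0.00886/0.0109 = 0.815.

81.5%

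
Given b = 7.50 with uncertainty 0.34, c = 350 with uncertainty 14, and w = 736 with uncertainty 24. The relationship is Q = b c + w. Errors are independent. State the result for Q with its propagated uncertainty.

3360 ± 161

Let p = b·c = 2620. δp/p = √((1·δb/b)² + (1·δc/c)²) = √(0.00206 + 0.00160) = 0.0605, so δp = 159.
Q = p + w: δQ = √(δp² + δw²) = √(25200 + 576) = 161
Q = 3360.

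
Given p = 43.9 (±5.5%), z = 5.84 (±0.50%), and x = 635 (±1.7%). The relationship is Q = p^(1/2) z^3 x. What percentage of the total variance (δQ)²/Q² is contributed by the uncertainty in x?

(δQ/Q)² = (½·δp/p)² + (3·δz/z)² + (1·δx/x)²
  p term: (0.5×0.0550)² = 0.000756
  z term: (3×0.00500)² = 0.000225
  x term: (1×0.0170)² = 0.000289
Total = 0.00127. Share from x = 0.000289/0.00127 = 0.228.

22.8%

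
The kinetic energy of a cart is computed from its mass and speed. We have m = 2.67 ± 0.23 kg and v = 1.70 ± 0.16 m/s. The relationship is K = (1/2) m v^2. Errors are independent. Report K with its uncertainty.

3.86 ± 0.799 J

K is a product of powers, so relative uncertainties combine in quadrature:
  (1·δm/m)² = (1×0.0861)² = 0.00742;  (2·δv/v)² = (2×0.0941)² = 0.0354
δK/K = √(0.0429) = 0.207
K = 3.86 J, so δK = 0.207 × 3.86 = 0.799 J.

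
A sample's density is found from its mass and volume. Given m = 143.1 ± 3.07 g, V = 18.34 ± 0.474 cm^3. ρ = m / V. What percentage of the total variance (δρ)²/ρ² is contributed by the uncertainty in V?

(δρ/ρ)² = (1·δm/m)² + (-1·δV/V)²
  m term: (1×0.0215)² = 0.000460
  V term: (-1×0.0258)² = 0.000668
Total = 0.00113. Share from V = 0.000668/0.00113 = 0.592.

59.2%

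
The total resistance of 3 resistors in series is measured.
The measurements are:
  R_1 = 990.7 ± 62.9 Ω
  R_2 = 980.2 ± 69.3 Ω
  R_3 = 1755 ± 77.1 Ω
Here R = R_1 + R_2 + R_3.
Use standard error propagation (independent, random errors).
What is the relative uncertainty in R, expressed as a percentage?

3.25%

Sums and differences: (δR)² = Σ (cᵢ δxᵢ)².
  (δR_1)² = 3960;  (δR_2)² = 4800;  (δR_3)² = 5940
δR = √(14700) = 121 Ω
R = 3726 Ω, so δR/R = 121/3726 = 0.0325.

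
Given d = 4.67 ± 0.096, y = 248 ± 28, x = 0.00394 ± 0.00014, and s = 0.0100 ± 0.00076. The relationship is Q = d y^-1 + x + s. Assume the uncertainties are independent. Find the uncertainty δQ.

0.00230

Let p = d·y^-1 = 0.0188. δp/p = √((1·δd/d)² + (-1·δy/y)²) = √(0.000423 + 0.0127) = 0.115, so δp = 0.00216.
Q = p + x + s: δQ = √(δp² + δx² + δs²) = √(4.67e-06 + 1.96e-08 + 5.78e-07) = 0.00230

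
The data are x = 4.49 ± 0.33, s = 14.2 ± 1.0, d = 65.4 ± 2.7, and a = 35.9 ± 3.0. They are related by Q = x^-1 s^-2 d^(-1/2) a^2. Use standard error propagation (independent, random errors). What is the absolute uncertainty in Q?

0.0408

Q is a product of powers, so relative uncertainties combine in quadrature:
  (-1·δx/x)² = (-1×0.0735)² = 0.00540;  (-2·δs/s)² = (-2×0.0704)² = 0.0198;  (−½·δd/d)² = (-0.5×0.0413)² = 0.000426;  (2·δa/a)² = (2×0.0836)² = 0.0279
δQ/Q = √(0.0536) = 0.232
Q = 0.176, so δQ = 0.232 × 0.176 = 0.0408.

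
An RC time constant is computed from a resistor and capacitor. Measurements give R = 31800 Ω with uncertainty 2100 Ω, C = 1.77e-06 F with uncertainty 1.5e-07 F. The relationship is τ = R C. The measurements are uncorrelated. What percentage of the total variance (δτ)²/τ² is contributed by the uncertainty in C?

62.2%

(δτ/τ)² = (1·δR/R)² + (1·δC/C)²
  R term: (1×0.0660)² = 0.00436
  C term: (1×0.0847)² = 0.00718
Total = 0.0115. Share from C = 0.00718/0.0115 = 0.622.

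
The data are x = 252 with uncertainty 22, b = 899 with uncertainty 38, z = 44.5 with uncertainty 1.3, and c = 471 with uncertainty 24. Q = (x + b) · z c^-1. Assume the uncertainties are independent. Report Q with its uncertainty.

109 ± 7.62

Let u = x + b = 1150. δu = √(δx² + δb²) = √(484 + 1440) = 43.9, so δu/u = 0.0381.
Q is then a monomial in u, z, c:
δQ/Q = √((δu/u)² + (1·δz/z)² + (-1·δc/c)²) = √(0.00146 + 0.000853 + 0.00260) = 0.0700
Q = 109, so δQ = 0.0700 × 109 = 7.62.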